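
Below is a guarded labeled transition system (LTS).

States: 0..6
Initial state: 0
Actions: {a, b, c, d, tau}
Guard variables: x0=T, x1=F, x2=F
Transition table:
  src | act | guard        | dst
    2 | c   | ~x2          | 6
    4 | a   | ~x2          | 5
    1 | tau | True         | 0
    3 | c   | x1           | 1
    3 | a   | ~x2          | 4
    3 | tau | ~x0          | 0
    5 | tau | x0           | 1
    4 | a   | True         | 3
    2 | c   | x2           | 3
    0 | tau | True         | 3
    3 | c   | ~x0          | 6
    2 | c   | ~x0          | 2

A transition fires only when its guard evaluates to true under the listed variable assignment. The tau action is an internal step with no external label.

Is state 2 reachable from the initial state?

Answer: UNREACHABLE

Working:
After dropping false guards: 7 live edges.
Layer 0: {0}
Layer 1: {3}  cumulative {0,3}
Layer 2: {4}  cumulative {0,3,4}
Layer 3: {5}  cumulative {0,3,4,5}
Layer 4: {1}  cumulative {0,1,3,4,5}
Reachable = {0,1,3,4,5}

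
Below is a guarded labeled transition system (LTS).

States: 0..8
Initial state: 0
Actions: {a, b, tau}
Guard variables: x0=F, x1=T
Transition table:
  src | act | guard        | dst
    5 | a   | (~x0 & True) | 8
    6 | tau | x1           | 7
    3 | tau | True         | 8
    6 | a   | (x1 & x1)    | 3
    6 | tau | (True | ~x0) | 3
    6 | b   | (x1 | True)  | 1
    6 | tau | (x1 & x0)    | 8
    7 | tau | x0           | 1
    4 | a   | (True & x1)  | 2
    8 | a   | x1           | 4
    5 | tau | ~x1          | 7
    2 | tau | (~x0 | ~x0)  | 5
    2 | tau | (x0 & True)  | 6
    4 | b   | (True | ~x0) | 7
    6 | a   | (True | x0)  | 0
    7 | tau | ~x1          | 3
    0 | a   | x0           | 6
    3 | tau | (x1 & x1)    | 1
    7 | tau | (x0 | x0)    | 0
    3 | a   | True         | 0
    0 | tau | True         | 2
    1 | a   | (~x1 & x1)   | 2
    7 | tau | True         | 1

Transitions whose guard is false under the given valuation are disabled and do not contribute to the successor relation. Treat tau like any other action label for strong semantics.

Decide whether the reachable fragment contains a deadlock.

Reachable = {0,1,2,4,5,7,8}
  0: tau→2  [1 out]
  1: ∅  [STUCK]
  2: tau→5  [1 out]
  4: a→2  b→7  [2 out]
  5: a→8  [1 out]
  7: tau→1  [1 out]
  8: a→4  [1 out]
witness 1: tau·tau·a·a·b·tau

Answer: DEADLOCK at state 1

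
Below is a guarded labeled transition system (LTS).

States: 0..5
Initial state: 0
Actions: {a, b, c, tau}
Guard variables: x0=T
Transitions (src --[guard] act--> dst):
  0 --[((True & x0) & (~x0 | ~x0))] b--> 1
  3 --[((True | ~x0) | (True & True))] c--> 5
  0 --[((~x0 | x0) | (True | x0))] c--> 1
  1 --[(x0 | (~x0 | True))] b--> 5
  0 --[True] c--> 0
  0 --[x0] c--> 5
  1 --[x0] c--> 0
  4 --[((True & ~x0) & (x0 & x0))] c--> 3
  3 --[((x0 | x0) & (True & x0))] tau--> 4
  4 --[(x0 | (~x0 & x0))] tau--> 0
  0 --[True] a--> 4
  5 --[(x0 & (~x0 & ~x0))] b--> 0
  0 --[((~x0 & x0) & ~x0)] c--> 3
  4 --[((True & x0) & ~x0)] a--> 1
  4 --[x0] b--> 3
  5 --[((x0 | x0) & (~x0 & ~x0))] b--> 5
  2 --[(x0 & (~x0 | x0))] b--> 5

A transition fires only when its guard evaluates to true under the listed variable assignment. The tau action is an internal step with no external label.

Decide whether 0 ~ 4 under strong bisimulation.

Answer: NOT BISIMILAR

Working:
Bisimulation quotient by refinement:
  π0 = {{0,1,2,3,4,5}}
  π1 = {{0},{1},{2},{3},{4},{5}}
stable after 2 split(s): 6 block(s)
[0]={0}  [4]={4}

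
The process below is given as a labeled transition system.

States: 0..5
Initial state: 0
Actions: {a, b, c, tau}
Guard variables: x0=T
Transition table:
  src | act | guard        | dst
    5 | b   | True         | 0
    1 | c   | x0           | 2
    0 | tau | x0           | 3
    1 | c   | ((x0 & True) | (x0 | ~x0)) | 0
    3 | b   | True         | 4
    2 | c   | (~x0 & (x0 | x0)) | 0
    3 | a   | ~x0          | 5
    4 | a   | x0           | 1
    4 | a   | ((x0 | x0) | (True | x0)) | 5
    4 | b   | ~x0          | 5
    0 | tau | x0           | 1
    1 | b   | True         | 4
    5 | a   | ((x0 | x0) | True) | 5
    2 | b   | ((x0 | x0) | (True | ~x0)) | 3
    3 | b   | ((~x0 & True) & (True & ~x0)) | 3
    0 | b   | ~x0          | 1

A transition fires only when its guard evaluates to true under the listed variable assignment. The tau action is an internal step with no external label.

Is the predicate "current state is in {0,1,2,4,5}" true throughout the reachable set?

Answer: INVARIANT VIOLATED at state 3

Analysis:
Inv-set: {0,1,2,4,5}
R = {0,1,2,3,4,5}
  0: safe
  1: safe
  2: safe
  3: ✗ unsafe
  4: safe
  5: safe
counterexample path to 3: tau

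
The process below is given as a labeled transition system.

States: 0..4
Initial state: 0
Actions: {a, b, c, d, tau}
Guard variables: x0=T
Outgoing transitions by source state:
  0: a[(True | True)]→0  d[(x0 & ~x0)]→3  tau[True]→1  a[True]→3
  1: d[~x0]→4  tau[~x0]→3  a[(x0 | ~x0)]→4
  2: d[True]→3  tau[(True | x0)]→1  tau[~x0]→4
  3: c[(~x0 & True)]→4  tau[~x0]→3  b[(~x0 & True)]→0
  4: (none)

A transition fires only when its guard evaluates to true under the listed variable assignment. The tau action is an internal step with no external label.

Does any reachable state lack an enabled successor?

Answer: DEADLOCK at state 3

Analysis:
Reach set: {0,1,3,4}
  0: a→0  a→3  tau→1  [deg 3]
  1: a→4  [deg 1]
  3: ∅  [STUCK]
  4: ∅  [STUCK]
witness 3: a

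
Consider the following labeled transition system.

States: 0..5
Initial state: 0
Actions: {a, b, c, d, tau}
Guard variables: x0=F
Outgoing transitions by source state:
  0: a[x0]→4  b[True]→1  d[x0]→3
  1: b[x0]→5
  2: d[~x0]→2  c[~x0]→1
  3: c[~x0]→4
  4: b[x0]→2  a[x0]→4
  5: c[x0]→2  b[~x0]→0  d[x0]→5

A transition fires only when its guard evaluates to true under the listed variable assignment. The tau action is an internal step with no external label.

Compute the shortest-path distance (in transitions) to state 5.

Layered search for 5:
  Layer 0: {0}
  Layer 1: {1}
5 never appears.

Answer: UNREACHABLE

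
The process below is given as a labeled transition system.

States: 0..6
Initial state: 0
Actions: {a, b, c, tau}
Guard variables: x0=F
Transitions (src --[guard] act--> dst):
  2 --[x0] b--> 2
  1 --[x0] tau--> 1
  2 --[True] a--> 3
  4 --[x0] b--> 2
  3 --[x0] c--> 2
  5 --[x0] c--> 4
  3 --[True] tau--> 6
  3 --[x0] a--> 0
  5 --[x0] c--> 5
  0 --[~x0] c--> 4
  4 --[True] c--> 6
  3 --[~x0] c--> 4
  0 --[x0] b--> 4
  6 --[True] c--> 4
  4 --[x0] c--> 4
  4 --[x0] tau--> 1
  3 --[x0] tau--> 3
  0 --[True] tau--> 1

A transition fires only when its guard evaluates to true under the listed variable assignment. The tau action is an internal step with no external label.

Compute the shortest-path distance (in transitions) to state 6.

Layered search for 6:
  depth 0: {0}
  depth 1: {1,4}
  depth 2: {6}
6 enters at depth 2; path c·c

Answer: 2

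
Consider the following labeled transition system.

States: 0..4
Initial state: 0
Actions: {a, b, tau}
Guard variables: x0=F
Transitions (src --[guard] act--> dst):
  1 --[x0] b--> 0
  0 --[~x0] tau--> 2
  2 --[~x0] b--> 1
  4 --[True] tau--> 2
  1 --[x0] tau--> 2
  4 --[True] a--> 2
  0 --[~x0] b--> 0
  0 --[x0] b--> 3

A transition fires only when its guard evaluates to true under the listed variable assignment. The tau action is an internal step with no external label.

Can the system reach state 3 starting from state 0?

Answer: UNREACHABLE

Trace:
After dropping false guards: 5 live edges.
depth 0: {0}
depth 1: {2}  now seen {0,2}
depth 2: {1}  now seen {0,1,2}
Reachable = {0,1,2}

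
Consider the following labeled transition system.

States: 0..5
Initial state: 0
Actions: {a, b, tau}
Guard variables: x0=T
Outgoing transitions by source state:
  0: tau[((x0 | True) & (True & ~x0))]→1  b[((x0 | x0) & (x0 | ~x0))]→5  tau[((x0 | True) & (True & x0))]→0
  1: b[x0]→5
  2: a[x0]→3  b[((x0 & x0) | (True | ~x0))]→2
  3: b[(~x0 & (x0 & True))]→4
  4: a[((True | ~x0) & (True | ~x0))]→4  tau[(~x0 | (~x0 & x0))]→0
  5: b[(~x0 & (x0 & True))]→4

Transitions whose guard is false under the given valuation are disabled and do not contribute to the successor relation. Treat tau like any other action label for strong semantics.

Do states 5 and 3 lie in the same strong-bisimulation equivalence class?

Compute ~ classes (split until stable):
  round 0: {{0,1,2,3,4,5}}
  round 1: {{0},{1},{2},{3,5},{4}}
stable after 2 split(s): 5 block(s)
[5]={3,5}  [3]={3,5}

Answer: BISIMILAR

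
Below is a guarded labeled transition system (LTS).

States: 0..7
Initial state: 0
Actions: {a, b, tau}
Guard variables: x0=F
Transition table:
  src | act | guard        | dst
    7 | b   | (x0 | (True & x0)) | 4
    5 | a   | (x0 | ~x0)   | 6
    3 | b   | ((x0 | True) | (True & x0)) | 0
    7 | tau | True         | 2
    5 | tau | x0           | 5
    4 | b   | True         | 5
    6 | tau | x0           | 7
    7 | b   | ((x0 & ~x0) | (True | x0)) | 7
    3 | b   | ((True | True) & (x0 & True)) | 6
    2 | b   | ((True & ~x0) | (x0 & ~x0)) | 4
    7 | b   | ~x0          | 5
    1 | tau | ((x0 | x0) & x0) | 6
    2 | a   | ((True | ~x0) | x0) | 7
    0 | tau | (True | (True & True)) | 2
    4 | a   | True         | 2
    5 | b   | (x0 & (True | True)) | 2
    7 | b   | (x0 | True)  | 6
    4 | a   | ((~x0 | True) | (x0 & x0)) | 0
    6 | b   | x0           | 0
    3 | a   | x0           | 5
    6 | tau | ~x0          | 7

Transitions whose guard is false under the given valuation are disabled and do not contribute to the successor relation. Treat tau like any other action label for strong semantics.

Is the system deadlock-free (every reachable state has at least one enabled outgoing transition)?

Answer: DEADLOCK-FREE

Analysis:
Reachable = {0,2,4,5,6,7}
  0: tau→2  [1 exit(s)]
  2: a→7  b→4  [2 exit(s)]
  4: a→0  a→2  b→5  [3 exit(s)]
  5: a→6  [1 exit(s)]
  6: tau→7  [1 exit(s)]
  7: b→5  b→6  b→7  tau→2  [4 exit(s)]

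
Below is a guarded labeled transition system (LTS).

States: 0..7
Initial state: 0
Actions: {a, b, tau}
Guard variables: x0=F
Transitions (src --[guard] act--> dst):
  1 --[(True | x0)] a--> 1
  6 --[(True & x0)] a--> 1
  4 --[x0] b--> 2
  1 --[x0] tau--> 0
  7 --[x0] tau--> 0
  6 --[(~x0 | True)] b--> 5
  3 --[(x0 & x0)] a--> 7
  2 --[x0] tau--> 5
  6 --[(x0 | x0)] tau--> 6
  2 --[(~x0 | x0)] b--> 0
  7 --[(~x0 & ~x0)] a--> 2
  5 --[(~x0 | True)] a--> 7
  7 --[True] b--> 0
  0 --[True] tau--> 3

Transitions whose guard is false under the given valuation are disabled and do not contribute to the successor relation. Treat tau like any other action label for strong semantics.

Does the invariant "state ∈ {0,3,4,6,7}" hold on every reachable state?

Answer: INVARIANT HOLDS

Analysis:
Allowed set {0,3,4,6,7}
R = {0,3}
  0: ✓
  3: ✓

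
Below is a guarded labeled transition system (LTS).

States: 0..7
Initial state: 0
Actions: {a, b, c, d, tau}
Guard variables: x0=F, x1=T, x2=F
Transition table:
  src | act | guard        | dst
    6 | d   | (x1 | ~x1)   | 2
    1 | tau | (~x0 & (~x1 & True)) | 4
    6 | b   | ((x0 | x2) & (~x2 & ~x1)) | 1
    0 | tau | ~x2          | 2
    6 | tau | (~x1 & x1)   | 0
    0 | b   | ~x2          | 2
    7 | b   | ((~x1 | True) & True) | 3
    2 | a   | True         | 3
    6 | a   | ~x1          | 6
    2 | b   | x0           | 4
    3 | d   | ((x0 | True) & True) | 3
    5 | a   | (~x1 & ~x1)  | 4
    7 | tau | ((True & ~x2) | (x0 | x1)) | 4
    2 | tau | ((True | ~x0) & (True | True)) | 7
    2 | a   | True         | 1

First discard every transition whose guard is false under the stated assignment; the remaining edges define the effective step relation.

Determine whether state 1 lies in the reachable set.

9 transition(s) survive guard evaluation.
Layer 0: {0}
Layer 1: {2}  total {0,2}
Layer 2: {1,3,7}  total {0,1,2,3,7}
Layer 3: {4}  total {0,1,2,3,4,7}
Reachable = {0,1,2,3,4,7}
Path to 1: tau·a

Answer: REACHABLE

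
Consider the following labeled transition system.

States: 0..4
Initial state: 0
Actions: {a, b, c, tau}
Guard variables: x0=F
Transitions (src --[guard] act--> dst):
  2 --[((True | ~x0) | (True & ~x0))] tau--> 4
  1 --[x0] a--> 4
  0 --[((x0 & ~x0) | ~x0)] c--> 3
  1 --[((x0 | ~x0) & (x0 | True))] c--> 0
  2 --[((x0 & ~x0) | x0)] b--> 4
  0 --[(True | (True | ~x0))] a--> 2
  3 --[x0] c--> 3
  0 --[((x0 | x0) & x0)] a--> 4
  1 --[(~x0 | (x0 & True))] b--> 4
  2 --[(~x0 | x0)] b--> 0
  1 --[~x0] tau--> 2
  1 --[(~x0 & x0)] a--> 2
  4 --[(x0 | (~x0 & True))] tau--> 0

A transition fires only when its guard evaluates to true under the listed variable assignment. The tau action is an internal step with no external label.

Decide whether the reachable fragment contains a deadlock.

R = {0,2,3,4}
  0: a→2  c→3  [2 out]
  2: b→0  tau→4  [2 out]
  3: ∅  [no exit]
  4: tau→0  [1 out]
Path to 3: c

Answer: DEADLOCK at state 3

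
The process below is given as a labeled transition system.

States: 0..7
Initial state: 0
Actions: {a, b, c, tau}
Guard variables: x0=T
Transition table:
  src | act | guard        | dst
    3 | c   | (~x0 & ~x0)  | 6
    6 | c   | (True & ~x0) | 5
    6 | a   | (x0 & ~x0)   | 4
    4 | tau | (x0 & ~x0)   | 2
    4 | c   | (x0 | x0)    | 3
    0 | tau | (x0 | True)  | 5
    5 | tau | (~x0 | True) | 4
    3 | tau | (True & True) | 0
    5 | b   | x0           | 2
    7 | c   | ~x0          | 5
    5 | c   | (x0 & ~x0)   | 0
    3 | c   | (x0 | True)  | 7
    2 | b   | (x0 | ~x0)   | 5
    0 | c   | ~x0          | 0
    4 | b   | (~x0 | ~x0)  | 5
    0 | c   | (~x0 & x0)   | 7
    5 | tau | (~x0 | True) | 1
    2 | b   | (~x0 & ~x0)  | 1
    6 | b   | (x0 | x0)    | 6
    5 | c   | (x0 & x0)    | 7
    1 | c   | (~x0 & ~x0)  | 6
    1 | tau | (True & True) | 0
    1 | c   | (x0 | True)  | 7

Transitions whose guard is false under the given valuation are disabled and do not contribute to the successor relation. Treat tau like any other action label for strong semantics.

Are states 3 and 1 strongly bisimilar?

Refine partition for ~:
  P[0] = {{0,1,2,3,4,5,6,7}}
  P[1] = {{0},{1,3},{2,6},{4},{5},{7}}
  P[2] = {{0},{1,3},{2},{4},{5},{6},{7}}
Fixed point at round 3; 7 class(es).
3∈{1,3}, 1∈{1,3}

Answer: BISIMILAR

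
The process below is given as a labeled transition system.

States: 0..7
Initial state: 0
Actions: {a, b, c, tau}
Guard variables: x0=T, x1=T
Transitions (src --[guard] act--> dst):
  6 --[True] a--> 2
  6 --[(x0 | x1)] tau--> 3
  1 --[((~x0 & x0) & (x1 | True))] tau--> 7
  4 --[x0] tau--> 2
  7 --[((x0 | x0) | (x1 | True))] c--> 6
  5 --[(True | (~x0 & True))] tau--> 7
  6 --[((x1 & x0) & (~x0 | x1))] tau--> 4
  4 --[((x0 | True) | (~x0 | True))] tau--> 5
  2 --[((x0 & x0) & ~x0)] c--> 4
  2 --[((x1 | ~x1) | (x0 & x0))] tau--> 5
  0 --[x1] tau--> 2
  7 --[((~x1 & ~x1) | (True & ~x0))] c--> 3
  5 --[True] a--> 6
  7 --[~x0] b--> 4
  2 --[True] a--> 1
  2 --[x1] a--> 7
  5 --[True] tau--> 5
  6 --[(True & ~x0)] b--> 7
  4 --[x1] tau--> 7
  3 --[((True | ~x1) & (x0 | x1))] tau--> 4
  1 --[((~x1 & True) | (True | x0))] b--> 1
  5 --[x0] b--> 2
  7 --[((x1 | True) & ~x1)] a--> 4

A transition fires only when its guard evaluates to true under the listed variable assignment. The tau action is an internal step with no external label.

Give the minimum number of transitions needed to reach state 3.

Answer: 4

Analysis:
Breadth-first toward 3:
  depth 0: {0}
  depth 1: {2}
  depth 2: {1,5,7}
  depth 3: {6}
  depth 4: {3,4}
3 enters at depth 4; path tau·a·c·tau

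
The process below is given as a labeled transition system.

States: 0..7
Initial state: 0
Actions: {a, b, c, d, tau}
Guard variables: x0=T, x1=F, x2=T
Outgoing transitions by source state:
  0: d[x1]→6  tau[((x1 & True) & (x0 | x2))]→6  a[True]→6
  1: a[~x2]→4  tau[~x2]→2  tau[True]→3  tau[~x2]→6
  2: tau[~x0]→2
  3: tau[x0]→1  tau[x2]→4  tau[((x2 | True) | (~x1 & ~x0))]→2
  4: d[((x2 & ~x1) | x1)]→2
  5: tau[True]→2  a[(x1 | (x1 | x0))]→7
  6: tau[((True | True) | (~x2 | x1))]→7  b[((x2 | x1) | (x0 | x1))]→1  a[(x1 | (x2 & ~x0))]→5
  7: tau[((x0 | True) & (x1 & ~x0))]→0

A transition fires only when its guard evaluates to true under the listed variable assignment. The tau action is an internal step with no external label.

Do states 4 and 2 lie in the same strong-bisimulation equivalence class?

Answer: NOT BISIMILAR

Analysis:
Refine partition for ~:
  π0 = {{0,1,2,3,4,5,6,7}}
  π1 = {{0},{1,3},{2,7},{4},{5},{6}}
  π2 = {{0},{1},{2,7},{3},{4},{5},{6}}
7 equivalence class(es) (converged in 3)
class of 4: {4}; class of 2: {2,7}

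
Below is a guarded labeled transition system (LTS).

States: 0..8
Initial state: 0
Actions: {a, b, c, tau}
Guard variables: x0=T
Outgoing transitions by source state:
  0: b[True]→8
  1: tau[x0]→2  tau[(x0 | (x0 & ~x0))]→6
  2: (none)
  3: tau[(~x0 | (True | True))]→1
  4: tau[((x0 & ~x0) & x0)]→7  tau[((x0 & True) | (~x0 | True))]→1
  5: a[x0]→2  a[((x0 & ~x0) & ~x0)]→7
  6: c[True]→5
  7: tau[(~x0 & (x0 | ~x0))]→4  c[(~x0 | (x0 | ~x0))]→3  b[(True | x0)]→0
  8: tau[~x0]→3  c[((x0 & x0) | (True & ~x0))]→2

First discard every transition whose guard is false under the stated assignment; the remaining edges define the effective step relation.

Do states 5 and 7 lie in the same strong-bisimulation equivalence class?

Answer: NOT BISIMILAR

Trace:
Compute ~ classes (split until stable):
  π0 = {{0,1,2,3,4,5,6,7,8}}
  π1 = {{0},{1,3,4},{2},{5},{6,8},{7}}
  π2 = {{0},{1},{2},{3,4},{5},{6},{7},{8}}
8 equivalence class(es) (converged in 3)
[5]={5}  [7]={7}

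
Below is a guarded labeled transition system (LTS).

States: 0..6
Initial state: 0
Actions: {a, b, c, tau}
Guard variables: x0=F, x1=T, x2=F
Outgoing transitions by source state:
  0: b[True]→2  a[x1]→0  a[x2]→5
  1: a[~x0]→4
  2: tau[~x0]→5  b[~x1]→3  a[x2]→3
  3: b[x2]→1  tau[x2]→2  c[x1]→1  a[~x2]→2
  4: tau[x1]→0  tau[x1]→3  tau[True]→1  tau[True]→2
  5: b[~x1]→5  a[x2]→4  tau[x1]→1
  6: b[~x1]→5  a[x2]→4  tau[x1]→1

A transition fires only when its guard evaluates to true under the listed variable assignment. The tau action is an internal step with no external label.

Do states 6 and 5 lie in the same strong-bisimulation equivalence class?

Answer: BISIMILAR

Analysis:
Compute ~ classes (split until stable):
  π0 = {{0,1,2,3,4,5,6}}
  π1 = {{0},{1},{2,4,5,6},{3}}
  π2 = {{0},{1},{2},{3},{4},{5,6}}
6 equivalence class(es) (converged in 3)
6∈{5,6}, 5∈{5,6}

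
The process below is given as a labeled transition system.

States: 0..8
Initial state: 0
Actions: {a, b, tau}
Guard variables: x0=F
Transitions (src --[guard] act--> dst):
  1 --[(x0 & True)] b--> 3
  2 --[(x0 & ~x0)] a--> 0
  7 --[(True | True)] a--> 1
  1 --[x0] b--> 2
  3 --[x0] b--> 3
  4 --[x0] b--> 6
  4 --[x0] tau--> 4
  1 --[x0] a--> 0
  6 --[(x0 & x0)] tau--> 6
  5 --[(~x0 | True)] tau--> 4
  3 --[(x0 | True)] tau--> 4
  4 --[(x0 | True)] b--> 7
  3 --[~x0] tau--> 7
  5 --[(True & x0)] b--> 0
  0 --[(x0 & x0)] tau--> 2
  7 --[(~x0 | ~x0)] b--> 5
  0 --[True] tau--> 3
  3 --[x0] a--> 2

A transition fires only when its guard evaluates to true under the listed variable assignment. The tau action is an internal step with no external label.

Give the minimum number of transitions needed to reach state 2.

Answer: UNREACHABLE

Analysis:
BFS to 2:
  L0 = {0}
  L1 = {3}
  L2 = {4,7}
  L3 = {1,5}
2 never appears.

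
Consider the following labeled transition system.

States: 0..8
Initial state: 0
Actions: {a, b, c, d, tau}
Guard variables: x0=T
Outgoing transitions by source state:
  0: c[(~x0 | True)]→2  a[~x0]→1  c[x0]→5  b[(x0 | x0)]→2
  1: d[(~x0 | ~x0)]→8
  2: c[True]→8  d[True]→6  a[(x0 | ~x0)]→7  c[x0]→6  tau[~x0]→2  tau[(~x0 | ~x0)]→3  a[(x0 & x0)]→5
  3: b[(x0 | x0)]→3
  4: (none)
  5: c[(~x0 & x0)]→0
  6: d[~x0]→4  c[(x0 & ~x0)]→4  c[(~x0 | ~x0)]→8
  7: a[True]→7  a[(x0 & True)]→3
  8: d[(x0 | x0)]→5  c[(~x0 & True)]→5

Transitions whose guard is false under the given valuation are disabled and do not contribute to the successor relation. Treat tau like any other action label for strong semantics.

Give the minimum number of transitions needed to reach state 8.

Breadth-first toward 8:
  Layer 0: {0}
  Layer 1: {2,5}
  Layer 2: {6,7,8}
8 enters at depth 2; path b·c

Answer: 2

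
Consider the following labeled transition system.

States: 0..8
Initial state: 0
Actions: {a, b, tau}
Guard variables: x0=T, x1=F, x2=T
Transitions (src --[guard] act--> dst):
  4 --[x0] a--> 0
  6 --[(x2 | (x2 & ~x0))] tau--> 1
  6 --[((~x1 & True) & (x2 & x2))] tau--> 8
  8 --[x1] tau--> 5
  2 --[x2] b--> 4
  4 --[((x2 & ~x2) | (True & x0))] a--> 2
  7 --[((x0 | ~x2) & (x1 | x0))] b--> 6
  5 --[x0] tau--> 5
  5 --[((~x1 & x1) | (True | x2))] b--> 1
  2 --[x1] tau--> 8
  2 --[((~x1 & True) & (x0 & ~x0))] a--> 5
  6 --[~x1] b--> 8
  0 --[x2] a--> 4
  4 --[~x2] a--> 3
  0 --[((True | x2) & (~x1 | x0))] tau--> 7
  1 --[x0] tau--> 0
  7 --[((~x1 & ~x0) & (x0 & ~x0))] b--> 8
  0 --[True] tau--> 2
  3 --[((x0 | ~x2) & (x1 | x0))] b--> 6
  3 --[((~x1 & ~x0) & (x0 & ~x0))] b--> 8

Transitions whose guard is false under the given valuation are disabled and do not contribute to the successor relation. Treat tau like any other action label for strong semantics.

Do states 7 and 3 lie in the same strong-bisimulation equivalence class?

Bisimulation quotient by refinement:
  P[0] = {{0,1,2,3,4,5,6,7,8}}
  P[1] = {{0},{1},{2,3,7},{4},{5,6},{8}}
  P[2] = {{0},{1},{2},{3,7},{4},{5},{6},{8}}
8 equivalence class(es) (converged in 3)
[7]={3,7}  [3]={3,7}

Answer: BISIMILAR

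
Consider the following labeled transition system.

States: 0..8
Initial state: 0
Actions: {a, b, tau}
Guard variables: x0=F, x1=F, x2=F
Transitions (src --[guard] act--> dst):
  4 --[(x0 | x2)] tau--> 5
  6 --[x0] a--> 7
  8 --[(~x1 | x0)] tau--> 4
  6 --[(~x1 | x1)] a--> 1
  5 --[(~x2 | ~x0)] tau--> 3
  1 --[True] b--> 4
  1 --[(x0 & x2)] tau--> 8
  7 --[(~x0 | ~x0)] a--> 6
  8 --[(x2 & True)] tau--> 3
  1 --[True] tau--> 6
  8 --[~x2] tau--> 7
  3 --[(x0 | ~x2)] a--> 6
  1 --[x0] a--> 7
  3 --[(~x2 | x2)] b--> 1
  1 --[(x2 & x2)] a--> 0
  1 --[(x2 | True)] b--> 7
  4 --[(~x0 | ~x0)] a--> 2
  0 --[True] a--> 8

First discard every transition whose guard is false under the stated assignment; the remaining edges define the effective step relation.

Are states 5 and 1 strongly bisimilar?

Refine partition for ~:
  π0 = {{0,1,2,3,4,5,6,7,8}}
  π1 = {{0,4,6,7},{1},{2},{3},{5,8}}
  π2 = {{0},{1},{2},{3},{4},{5},{6},{7},{8}}
Fixed point at round 3; 9 class(es).
[5]={5}  [1]={1}

Answer: NOT BISIMILAR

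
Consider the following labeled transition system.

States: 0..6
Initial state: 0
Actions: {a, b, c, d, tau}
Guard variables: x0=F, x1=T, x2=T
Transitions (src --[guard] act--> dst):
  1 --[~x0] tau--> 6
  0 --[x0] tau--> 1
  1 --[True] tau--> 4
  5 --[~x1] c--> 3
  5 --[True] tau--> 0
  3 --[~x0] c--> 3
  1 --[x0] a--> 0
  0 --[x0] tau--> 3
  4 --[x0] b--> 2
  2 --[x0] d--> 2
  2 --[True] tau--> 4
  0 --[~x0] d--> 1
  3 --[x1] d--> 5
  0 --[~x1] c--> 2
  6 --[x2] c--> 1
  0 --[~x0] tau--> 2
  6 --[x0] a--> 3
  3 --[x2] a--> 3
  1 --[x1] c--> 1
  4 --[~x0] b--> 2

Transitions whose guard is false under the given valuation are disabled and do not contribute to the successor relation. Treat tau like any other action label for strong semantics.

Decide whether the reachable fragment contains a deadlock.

Answer: DEADLOCK-FREE

Working:
Reachable = {0,1,2,4,6}
  0: d→1  tau→2  [2 out]
  1: c→1  tau→4  tau→6  [3 out]
  2: tau→4  [1 out]
  4: b→2  [1 out]
  6: c→1  [1 out]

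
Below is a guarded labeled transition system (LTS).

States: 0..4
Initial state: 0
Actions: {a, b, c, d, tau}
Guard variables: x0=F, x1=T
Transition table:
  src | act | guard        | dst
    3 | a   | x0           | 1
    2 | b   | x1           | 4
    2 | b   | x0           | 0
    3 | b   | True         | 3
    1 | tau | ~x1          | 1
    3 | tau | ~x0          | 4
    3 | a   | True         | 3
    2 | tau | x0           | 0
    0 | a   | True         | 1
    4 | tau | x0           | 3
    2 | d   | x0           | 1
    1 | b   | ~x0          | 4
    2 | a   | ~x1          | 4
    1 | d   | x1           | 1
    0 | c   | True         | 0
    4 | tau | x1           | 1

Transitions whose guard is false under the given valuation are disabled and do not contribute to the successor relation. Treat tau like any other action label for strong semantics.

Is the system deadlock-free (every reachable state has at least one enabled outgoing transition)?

Answer: DEADLOCK-FREE

Analysis:
Reachable = {0,1,4}
  0: a→1  c→0  [2 out]
  1: b→4  d→1  [2 out]
  4: tau→1  [1 out]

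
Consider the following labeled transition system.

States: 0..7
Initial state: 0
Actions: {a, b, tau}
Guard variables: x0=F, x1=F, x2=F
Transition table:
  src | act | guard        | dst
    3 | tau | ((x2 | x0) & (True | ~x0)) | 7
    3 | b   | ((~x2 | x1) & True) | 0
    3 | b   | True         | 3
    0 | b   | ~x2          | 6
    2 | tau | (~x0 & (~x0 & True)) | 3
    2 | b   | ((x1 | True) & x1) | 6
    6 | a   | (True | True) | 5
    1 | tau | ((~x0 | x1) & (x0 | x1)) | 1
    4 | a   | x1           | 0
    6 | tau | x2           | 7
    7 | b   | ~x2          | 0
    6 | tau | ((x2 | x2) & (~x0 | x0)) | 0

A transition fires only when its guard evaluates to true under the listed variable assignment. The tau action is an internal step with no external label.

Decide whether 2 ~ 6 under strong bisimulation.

Bisimulation quotient by refinement:
  π0 = {{0,1,2,3,4,5,6,7}}
  π1 = {{0,3,7},{1,4,5},{2},{6}}
  π2 = {{0},{1,4,5},{2},{3,7},{6}}
  π3 = {{0},{1,4,5},{2},{3},{6},{7}}
6 equivalence class(es) (converged in 4)
class of 2: {2}; class of 6: {6}

Answer: NOT BISIMILAR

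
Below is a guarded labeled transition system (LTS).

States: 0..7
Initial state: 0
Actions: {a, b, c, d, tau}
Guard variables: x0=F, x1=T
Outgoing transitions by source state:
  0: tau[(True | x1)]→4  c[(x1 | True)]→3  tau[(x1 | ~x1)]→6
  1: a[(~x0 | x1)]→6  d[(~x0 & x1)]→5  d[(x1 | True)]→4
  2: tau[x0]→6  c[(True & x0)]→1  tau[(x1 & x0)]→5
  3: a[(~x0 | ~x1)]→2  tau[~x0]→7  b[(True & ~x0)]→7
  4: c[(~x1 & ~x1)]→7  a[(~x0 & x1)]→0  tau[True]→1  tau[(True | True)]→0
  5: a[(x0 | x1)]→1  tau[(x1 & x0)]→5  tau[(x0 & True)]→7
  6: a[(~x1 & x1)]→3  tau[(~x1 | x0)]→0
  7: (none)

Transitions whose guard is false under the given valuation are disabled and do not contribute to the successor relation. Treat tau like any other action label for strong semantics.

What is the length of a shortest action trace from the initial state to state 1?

Answer: 2

Trace:
BFS to 1:
  Layer 0: {0}
  Layer 1: {3,4,6}
  Layer 2: {1,2,7}
1 enters at depth 2; path tau·tau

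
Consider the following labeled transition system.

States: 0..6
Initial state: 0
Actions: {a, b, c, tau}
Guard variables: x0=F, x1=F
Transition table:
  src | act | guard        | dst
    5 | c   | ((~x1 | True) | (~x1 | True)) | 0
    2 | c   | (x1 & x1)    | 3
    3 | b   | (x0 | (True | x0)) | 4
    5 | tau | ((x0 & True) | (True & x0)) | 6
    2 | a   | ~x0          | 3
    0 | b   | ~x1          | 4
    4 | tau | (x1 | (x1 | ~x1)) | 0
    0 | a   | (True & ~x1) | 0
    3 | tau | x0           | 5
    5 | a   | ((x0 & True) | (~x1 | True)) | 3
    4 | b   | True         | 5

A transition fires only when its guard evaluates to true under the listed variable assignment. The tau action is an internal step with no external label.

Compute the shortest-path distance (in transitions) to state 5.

Breadth-first toward 5:
  Layer 0: {0}
  Layer 1: {4}
  Layer 2: {5}
first hit 5 at d=2 via b·b

Answer: 2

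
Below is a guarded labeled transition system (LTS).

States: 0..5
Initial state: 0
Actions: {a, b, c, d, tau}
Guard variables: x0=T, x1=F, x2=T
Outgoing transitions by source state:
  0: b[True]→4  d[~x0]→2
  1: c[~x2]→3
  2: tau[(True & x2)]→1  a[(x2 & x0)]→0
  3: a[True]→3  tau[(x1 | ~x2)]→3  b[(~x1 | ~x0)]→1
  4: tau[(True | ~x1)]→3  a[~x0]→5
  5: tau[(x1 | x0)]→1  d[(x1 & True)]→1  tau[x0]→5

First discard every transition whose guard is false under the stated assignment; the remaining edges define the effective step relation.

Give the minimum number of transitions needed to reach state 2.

Answer: UNREACHABLE

Analysis:
BFS to 2:
  depth 0: {0}
  depth 1: {4}
  depth 2: {3}
  depth 3: {1}
2 never appears.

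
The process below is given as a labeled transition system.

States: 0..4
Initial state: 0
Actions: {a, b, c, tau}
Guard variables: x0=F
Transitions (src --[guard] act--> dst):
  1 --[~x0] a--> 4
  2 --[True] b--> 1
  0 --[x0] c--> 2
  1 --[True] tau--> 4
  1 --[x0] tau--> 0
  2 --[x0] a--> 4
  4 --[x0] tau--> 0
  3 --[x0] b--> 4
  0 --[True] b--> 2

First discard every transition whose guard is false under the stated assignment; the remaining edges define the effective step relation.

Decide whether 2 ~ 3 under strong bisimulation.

Answer: NOT BISIMILAR

Working:
Bisimulation quotient by refinement:
  π0 = {{0,1,2,3,4}}
  π1 = {{0,2},{1},{3,4}}
  π2 = {{0},{1},{2},{3,4}}
4 equivalence class(es) (converged in 3)
2∈{2}, 3∈{3,4}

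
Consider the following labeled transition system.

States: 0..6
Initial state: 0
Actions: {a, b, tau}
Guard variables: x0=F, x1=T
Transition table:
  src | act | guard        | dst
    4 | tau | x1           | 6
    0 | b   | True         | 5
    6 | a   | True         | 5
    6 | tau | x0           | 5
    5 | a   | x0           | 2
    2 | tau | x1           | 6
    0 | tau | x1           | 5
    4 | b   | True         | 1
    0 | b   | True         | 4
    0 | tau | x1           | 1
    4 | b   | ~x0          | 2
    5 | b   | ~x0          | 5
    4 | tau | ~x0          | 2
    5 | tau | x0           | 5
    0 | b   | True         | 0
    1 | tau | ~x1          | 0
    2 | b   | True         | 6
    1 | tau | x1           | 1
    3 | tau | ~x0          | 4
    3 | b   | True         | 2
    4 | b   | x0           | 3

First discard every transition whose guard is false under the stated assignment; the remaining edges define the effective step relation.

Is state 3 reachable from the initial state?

Answer: UNREACHABLE

Trace:
After dropping false guards: 16 live edges.
Layer 0: {0}
Layer 1: {1,4,5}  cumulative {0,1,4,5}
Layer 2: {2,6}  cumulative {0,1,2,4,5,6}
Reachable = {0,1,2,4,5,6}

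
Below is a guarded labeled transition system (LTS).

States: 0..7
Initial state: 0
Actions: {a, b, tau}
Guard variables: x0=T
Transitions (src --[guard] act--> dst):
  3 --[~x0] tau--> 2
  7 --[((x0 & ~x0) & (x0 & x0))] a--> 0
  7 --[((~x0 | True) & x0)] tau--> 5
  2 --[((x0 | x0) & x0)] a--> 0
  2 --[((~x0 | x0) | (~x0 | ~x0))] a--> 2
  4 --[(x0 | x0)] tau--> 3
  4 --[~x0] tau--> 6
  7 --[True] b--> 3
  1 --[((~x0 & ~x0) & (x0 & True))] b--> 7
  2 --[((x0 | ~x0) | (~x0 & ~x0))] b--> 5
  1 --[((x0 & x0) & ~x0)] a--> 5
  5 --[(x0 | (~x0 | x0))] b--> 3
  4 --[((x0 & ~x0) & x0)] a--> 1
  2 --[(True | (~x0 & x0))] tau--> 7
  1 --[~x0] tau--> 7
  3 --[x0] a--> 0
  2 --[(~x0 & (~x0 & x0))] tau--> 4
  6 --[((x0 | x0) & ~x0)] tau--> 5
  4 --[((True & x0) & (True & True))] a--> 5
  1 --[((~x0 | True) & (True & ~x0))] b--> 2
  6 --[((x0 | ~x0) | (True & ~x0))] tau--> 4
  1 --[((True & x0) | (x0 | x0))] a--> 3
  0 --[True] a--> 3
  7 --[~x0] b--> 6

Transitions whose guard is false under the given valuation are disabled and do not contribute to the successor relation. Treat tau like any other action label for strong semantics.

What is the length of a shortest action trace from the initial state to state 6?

Answer: UNREACHABLE

Trace:
Layered search for 6:
  depth 0: {0}
  depth 1: {3}
6 never appears.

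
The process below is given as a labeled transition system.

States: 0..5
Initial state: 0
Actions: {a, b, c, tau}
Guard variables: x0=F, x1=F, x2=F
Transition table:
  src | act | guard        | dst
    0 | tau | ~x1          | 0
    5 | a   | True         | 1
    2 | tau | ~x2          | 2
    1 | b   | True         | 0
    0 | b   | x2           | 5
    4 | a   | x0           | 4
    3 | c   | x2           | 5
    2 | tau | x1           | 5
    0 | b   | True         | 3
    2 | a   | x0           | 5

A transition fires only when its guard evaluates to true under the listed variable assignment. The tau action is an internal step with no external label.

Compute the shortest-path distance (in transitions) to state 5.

Answer: UNREACHABLE

Working:
BFS to 5:
  L0 = {0}
  L1 = {3}
5 never appears.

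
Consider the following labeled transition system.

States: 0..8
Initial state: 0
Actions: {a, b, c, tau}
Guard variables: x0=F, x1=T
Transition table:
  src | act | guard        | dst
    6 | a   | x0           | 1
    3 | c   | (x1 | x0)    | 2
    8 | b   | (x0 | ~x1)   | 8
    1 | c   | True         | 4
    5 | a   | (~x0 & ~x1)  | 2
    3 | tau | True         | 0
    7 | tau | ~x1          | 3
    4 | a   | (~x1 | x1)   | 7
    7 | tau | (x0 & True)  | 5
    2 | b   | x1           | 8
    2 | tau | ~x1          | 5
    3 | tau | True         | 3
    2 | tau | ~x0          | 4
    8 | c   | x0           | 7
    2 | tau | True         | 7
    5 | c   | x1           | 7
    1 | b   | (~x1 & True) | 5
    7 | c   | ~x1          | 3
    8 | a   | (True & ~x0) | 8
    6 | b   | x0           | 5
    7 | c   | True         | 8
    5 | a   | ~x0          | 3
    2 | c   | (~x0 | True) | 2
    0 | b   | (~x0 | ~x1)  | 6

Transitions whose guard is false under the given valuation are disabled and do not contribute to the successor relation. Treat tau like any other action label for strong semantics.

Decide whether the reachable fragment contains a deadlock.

Answer: DEADLOCK at state 6

Working:
R = {0,6}
  0: b→6  [deg 1]
  6: ∅  [STUCK]
trace reaching 6: b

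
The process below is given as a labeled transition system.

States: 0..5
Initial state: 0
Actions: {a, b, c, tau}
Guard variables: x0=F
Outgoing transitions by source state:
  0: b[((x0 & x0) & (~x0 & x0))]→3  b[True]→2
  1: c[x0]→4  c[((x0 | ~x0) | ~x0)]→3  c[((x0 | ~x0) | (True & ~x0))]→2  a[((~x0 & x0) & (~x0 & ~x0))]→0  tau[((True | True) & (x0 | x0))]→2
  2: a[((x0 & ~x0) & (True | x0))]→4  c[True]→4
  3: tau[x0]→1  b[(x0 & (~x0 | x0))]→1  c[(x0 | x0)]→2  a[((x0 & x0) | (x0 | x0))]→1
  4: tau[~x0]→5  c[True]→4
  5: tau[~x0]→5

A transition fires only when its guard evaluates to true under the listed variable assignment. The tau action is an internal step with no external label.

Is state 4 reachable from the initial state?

Answer: REACHABLE

Trace:
After dropping false guards: 7 live edges.
Layer 0: {0}
Layer 1: {2}  total {0,2}
Layer 2: {4}  total {0,2,4}
Layer 3: {5}  total {0,2,4,5}
Reach set: {0,2,4,5}
trace reaching 4: b·c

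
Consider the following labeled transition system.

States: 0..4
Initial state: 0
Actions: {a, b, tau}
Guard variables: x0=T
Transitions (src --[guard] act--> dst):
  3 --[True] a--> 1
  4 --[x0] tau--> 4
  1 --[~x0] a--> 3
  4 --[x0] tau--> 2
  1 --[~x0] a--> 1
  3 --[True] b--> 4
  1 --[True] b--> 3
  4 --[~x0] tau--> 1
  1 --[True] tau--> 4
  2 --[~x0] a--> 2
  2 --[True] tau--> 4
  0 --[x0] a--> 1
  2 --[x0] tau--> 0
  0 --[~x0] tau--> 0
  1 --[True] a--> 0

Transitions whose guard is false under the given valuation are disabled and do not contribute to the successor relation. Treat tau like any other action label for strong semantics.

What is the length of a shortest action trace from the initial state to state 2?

Answer: 3

Trace:
Layered search for 2:
  L0 = {0}
  L1 = {1}
  L2 = {3,4}
  L3 = {2}
first hit 2 at d=3 via a·tau·tau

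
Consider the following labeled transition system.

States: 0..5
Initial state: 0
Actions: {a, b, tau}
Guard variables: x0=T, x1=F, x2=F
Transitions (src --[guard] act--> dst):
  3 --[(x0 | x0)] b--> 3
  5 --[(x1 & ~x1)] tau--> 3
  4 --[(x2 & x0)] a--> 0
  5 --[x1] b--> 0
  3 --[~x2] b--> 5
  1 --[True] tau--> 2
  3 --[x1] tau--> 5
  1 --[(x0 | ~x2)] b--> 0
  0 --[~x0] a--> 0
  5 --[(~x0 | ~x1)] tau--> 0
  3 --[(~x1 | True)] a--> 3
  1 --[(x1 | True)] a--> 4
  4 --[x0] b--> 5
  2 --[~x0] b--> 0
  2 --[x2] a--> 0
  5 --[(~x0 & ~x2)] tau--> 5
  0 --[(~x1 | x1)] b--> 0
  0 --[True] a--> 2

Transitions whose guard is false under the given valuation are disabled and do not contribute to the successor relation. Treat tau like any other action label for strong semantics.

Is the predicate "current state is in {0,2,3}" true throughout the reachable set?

Allowed set {0,2,3}
Reach set: {0,2}
  0: ✓
  2: ✓

Answer: INVARIANT HOLDS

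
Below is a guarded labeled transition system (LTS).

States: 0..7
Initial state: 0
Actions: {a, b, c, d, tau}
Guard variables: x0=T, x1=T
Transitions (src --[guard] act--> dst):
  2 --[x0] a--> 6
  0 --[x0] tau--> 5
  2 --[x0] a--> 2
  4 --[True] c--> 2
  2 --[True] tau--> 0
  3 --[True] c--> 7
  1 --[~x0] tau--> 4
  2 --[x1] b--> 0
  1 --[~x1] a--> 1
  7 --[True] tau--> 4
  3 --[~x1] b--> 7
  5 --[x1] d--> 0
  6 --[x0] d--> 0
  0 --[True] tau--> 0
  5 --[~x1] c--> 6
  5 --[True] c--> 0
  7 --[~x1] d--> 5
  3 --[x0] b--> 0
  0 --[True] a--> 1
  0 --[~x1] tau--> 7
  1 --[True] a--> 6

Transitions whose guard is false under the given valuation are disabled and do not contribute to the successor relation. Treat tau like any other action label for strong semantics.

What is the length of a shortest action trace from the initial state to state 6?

BFS to 6:
  depth 0: {0}
  depth 1: {1,5}
  depth 2: {6}
depth(6)=2, e.g. a·a

Answer: 2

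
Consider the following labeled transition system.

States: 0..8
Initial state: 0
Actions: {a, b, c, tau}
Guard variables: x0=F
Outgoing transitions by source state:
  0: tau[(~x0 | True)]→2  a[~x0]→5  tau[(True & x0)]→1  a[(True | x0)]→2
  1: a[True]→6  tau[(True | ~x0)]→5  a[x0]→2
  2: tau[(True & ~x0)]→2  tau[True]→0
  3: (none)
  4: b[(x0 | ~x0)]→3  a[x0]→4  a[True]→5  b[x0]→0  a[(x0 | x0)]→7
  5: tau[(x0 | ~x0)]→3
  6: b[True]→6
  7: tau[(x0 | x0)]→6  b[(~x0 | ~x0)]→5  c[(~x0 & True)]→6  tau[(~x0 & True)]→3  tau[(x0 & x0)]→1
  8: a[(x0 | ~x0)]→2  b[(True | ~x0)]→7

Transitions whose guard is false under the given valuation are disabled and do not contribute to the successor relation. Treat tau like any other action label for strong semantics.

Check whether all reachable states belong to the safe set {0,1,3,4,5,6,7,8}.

Allowed set {0,1,3,4,5,6,7,8}
R = {0,2,3,5}
  0: safe
  2: outside
  3: safe
  5: safe
reach 2 via tau — violates

Answer: INVARIANT VIOLATED at state 2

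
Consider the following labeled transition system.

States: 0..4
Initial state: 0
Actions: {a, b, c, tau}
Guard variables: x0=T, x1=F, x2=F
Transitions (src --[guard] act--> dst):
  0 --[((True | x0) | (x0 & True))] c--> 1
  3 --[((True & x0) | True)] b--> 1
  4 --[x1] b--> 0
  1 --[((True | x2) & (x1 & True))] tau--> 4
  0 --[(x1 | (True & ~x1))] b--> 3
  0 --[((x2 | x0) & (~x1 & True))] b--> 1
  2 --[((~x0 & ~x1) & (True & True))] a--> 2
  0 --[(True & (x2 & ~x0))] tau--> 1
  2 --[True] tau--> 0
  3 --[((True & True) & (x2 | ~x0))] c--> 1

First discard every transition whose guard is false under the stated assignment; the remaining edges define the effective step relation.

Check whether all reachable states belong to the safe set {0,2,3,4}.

Answer: INVARIANT VIOLATED at state 1

Analysis:
Safe = {0,2,3,4}
R = {0,1,3}
  0: ✓
  1: outside
  3: ✓
counterexample path to 1: c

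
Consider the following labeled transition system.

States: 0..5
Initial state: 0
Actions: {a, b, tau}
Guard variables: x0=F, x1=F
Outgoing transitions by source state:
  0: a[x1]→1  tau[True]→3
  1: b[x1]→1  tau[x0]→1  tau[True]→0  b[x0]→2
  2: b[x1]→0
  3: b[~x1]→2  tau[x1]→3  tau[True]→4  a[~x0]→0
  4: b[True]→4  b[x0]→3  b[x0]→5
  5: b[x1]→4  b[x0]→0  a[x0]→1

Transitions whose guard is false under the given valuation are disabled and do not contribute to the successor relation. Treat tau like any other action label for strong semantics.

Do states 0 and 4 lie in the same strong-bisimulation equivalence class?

Compute ~ classes (split until stable):
  round 0: {{0,1,2,3,4,5}}
  round 1: {{0,1},{2,5},{3},{4}}
  round 2: {{0},{1},{2,5},{3},{4}}
Fixed point at round 3; 5 class(es).
class of 0: {0}; class of 4: {4}

Answer: NOT BISIMILAR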